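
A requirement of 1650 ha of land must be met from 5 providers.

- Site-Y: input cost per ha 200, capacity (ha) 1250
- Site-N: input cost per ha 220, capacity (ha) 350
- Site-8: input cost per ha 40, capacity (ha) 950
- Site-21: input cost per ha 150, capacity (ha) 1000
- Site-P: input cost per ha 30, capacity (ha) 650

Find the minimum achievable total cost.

65000

Fill from the cheapest provider first.
Site-P (30): use full 650 → 1000 ha to go.
Site-8 at 40: take all 950 ha → 50 still needed.
Site-21 (150): take the remaining 50 → done.
Site-Y, Site-N: unused.
Cost = 650×30 + 950×40 + 50×150 = 65000.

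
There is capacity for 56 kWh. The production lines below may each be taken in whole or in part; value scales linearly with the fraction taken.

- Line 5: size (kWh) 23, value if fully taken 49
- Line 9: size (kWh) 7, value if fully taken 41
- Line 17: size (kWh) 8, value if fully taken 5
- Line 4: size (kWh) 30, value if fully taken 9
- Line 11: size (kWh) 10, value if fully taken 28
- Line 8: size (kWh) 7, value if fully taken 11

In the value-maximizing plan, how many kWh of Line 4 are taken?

1

Best value per unit of size first: Line 9 41/7≈5.86, Line 11 28/10≈2.8, Line 5 49/23≈2.13, Line 8 11/7≈1.57, Line 17 5/8≈0.625, Line 4 9/30≈0.3.
Line 9: take in full, 7 kWh for value 41 → 49 left.
Take all of Line 11 (10 kWh, value 28) → 39 kWh left.
Take all of Line 5 (23 kWh, value 49) → 16 kWh left.
Line 8: take in full, 7 kWh for value 11 → 9 left.
Take all of Line 17 (8 kWh, value 5) → 1 kWh left.
Only 1 kWh remain; take 1/30 of Line 4 for value 9×1/30 = 0.3.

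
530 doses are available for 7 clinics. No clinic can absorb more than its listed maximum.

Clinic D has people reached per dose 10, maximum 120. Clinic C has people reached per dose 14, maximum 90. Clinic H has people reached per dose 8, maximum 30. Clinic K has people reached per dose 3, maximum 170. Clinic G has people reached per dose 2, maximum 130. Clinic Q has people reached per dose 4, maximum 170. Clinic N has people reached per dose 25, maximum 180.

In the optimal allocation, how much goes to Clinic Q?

Highest people reached per dose first: Clinic N 25 > Clinic C 14 > Clinic D 10 > Clinic H 8 > Clinic Q 4 > Clinic K 3 > Clinic G 2.
Clinic N takes 180 to reach its cap of 180 ; 350 left.
Give Clinic C 90 to hit its cap of 90 ; 260 left.
Give Clinic D 120 to hit its cap of 120 ; 140 left.
Give Clinic H 30 to hit its cap of 30 ; 110 left.
Clinic Q: +110 (room for 170) → 110. Pool exhausted.

110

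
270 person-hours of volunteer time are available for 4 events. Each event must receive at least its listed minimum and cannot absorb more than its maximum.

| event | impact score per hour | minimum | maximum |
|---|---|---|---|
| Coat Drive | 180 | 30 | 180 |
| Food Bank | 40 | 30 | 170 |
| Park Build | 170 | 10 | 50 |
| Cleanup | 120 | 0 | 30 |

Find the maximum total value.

43300

Meeting every minimum uses 30+30+10+0 = 70 person-hours, leaving 200.
Order the events by impact score per hour: Coat Drive 180 > Park Build 170 > Cleanup 120 > Food Bank 40.
Give Coat Drive 150 more to hit its cap of 180 ; 50 left.
Give Park Build 40 more to hit its cap of 50 ; 10 left.
Only 10 left; Cleanup takes them to reach 10.
Total = 180×180 + 40×30 + 170×50 + 120×10 = 43300.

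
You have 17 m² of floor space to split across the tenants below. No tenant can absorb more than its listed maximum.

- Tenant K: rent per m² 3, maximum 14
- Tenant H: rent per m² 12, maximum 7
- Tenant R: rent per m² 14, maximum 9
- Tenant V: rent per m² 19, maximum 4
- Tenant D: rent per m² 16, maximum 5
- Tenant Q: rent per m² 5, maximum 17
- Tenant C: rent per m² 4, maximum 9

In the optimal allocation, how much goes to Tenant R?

8

Highest rent per m² first: Tenant V 19 > Tenant D 16 > Tenant R 14 > Tenant H 12 > Tenant Q 5 > Tenant C 4 > Tenant K 3.
Tenant V: +4 to 4 (cap) ; 13 left.
Tenant D takes 5 to reach its cap of 5 ; 8 left.
Only 8 left; Tenant R takes them to reach 8.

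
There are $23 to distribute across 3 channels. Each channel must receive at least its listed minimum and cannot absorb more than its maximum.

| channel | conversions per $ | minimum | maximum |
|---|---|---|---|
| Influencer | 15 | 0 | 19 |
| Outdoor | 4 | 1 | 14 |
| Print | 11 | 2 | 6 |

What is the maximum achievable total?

322

Meeting every minimum uses 0+1+2 = 3 $, leaving 20.
Highest conversions per $ first: Influencer 15 > Print 11 > Outdoor 4.
Give Influencer 19 more to hit its cap of 19 — 1 left.
Print: +1 (room for 4) → 3. Pool exhausted.
Total = 15×19 + 4×1 + 11×3 = 322.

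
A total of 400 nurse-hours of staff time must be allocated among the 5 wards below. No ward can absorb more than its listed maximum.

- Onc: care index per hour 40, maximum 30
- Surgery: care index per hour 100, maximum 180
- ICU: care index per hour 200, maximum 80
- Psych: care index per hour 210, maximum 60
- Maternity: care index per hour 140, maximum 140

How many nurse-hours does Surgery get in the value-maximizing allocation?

120

Highest care index per hour first: Psych 210 > ICU 200 > Maternity 140 > Surgery 100 > Onc 40.
Give Psych 60 to hit its cap of 60 — 340 left.
ICU takes 80 to reach its cap of 80 — 260 left.
Maternity takes 140 to reach its cap of 140 — 120 left.
Surgery: +120 (room for 180) → 120. Pool exhausted.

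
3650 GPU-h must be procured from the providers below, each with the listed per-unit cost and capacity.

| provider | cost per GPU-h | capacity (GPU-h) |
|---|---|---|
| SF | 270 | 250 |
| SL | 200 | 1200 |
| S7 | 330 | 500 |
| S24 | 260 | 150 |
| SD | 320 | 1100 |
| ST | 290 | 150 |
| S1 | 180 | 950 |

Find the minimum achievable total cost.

865000

Fill from the cheapest provider first.
S1 at 180: take all 950 GPU-h → 2700 still needed.
Take 1200 from SL at 200 → need 1500 more.
S24 at 260: take all 150 GPU-h → 1350 still needed.
SF (270): use full 250 → 1100 GPU-h to go.
ST (290): use full 150 → 950 GPU-h to go.
SD at 320: take 950 of its 1100 → requirement met.
S7: unused.
Cost = 950×180 + 1200×200 + 150×260 + 250×270 + 150×290 + 950×320 = 865000.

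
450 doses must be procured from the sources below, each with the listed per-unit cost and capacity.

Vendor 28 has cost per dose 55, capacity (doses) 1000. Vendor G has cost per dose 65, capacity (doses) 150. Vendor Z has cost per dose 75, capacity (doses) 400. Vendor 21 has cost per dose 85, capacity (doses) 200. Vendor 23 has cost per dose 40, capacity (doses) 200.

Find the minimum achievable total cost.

Fill from the cheapest source first.
Vendor 23 (40): use full 200 — 250 doses to go.
Take 250 from Vendor 28 at 55 to finish.
Vendor G, Vendor Z, Vendor 21: unused.
Cost = 200×40 + 250×55 = 21750.

21750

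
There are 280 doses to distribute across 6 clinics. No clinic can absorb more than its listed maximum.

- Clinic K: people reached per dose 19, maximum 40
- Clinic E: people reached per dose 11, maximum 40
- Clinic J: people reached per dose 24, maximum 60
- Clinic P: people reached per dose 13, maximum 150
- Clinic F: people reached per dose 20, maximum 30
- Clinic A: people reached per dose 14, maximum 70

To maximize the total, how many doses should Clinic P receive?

Rank by people reached per dose: Clinic J 24 > Clinic F 20 > Clinic K 19 > Clinic A 14 > Clinic P 13 > Clinic E 11.
Give Clinic J 60 to hit its cap of 60 ; 220 left.
Clinic F: +30 to 30 (cap) ; 190 left.
Give Clinic K 40 to hit its cap of 40 ; 150 left.
Clinic A takes 70 to reach its cap of 70 ; 80 left.
Only 80 left; Clinic P takes them to reach 80.

80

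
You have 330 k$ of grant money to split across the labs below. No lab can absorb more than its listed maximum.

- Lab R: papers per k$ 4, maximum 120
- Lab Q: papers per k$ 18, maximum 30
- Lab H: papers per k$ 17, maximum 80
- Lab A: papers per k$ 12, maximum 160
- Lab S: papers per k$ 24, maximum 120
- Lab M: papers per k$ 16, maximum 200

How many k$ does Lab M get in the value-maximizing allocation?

100

Order the labs by papers per k$: Lab S 24 > Lab Q 18 > Lab H 17 > Lab M 16 > Lab A 12 > Lab R 4.
Give Lab S 120 to hit its cap of 120 ; 210 left.
Give Lab Q 30 to hit its cap of 30 ; 180 left.
Lab H takes 80 to reach its cap of 80 ; 100 left.
Lab M: +100 (room for 200) → 100. Pool exhausted.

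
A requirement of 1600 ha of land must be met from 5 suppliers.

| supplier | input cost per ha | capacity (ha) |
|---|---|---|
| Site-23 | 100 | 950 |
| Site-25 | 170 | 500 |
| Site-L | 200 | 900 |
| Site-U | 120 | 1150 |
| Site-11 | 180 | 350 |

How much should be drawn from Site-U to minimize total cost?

650

Fill from the cheapest supplier first.
Site-23 at 100: take all 950 ha — 650 still needed.
Take 650 from Site-U at 120 to finish.
Site-25, Site-11, Site-L: unused.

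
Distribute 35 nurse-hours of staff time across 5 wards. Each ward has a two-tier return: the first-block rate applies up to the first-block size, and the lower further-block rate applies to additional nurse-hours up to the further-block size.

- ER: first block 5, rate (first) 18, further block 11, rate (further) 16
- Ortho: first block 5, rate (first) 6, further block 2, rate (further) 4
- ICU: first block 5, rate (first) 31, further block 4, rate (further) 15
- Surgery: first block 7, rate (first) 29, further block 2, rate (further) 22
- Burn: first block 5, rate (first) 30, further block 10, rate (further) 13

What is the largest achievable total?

Rank every tier by rate: ICU/first 31 > Burn/first 30 > Surgery/first 29 > Surgery/second 22 > ER/first 18 > ER/second 16 > ICU/second 15 > Burn/second 13 > Ortho/first 6 > Ortho/second 4.
ICU first at 31: fill all 5 → 30 left.
Fill Burn first block (5 at 30) → 25 left.
Surgery first at 29: fill all 7 → 18 left.
Surgery second at 22: fill all 2 → 16 left.
Fill ER first block (5 at 18) → 11 left.
ER second at 16: fill all 11 → 0 left.
Total = 31×5 + 30×5 + 29×7 + 22×2 + 18×5 + 16×11 = 818.

818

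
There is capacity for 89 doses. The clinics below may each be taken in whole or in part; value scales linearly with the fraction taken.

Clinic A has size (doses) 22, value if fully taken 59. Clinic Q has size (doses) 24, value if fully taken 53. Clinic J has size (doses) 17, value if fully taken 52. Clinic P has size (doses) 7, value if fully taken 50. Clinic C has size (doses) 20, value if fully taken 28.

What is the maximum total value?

240.6

Best value per unit of size first: Clinic P 50/7≈7.14, Clinic J 52/17≈3.06, Clinic A 59/22≈2.68, Clinic Q 53/24≈2.21, Clinic C 28/20≈1.4.
All 7 doses of Clinic P fit (value 50) ; 82 remain.
Clinic J: take in full, 17 doses for value 52 ; 65 left.
All 22 doses of Clinic A fit (value 59) ; 43 remain.
Clinic Q: take in full, 24 doses for value 53 ; 19 left.
Fill the last 19 doses with part of Clinic C: 19/20 of it earns 26.6.
Total value = 240.6.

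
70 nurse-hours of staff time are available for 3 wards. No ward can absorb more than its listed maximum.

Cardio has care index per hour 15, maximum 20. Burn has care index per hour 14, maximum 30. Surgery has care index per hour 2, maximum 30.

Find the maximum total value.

Highest care index per hour first: Cardio 15 > Burn 14 > Surgery 2.
Cardio takes 20 to reach its cap of 20 — 50 left.
Burn takes 30 to reach its cap of 30 — 20 left.
Surgery: +20 (room for 30) → 20. Pool exhausted.
Total = 15×20 + 14×30 + 2×20 = 760.

760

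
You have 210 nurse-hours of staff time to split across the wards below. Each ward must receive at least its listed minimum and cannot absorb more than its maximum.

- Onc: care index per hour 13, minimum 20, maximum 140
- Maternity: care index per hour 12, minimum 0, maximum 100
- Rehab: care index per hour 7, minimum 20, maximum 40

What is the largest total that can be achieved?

2560

Meeting every minimum uses 20+0+20 = 40 nurse-hours, leaving 170.
Highest care index per hour first: Onc 13 > Maternity 12 > Rehab 7.
Onc takes 120 more to reach its cap of 140 — 50 left.
Maternity: +50 (room for 100) → 50. Pool exhausted.
Total = 13×140 + 12×50 + 7×20 = 2560.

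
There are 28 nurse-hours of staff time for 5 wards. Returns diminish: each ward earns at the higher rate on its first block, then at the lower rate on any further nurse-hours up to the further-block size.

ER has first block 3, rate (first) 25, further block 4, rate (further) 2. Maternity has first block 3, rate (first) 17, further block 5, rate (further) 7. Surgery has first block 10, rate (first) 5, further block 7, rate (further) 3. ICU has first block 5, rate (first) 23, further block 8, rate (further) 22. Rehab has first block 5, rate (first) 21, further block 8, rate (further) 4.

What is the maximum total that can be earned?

Rank every tier by rate: ER/T1 25 > ICU/T1 23 > ICU/T2 22 > Rehab/T1 21 > Maternity/T1 17 > Maternity/T2 7 > Surgery/T1 5 > Rehab/T2 4 > Surgery/T2 3 > ER/T2 2.
ER T1 at 25: fill all 3 ; 25 left.
ICU/T1 (23): +5 ; 20 left.
Fill ICU T2 block (8 at 22) ; 12 left.
Rehab/T1 (21): +5 ; 7 left.
Maternity T1 at 17: fill all 3 ; 4 left.
4 remain; put them into Maternity T2 at 7.
Total = 25×3 + 23×5 + 22×8 + 21×5 + 17×3 + 7×4 = 550.

550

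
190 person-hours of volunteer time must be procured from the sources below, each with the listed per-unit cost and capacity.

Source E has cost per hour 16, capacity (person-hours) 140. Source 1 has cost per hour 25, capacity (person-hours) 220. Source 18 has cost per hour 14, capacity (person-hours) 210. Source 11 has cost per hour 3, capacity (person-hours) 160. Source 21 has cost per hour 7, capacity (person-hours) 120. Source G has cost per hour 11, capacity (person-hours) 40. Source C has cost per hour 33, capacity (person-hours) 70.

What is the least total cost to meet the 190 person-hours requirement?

690

Use sources in increasing cost order.
Source 11 (3): use full 160 ; 30 person-hours to go.
Take 30 from Source 21 at 7 to finish.
Source G, Source 18, Source E, Source 1, Source C: unused.
Cost = 160×3 + 30×7 = 690.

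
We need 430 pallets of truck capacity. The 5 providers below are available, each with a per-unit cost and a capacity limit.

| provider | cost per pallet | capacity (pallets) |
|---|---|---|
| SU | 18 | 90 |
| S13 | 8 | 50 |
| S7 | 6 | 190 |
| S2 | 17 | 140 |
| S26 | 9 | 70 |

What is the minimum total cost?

4210

Fill from the cheapest provider first.
S7 (6): use full 190 ; 240 pallets to go.
S13 at 8: take all 50 pallets ; 190 still needed.
S26 at 9: take all 70 pallets ; 120 still needed.
Take 120 from S2 at 17 to finish.
SU: unused.
Cost = 190×6 + 50×8 + 70×9 + 120×17 = 4210.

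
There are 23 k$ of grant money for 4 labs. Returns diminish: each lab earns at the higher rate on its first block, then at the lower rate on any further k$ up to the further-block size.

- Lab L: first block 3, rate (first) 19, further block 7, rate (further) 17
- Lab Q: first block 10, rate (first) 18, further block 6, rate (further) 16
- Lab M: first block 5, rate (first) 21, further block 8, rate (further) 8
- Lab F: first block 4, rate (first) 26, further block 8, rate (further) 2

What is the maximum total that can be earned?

463

Order all 8 blocks by rate: Lab F/first 26 > Lab M/first 21 > Lab L/first 19 > Lab Q/first 18 > Lab L/second 17 > Lab Q/second 16 > Lab M/second 8 > Lab F/second 2.
Fill Lab F first block (4 at 26) → 19 left.
Fill Lab M first block (5 at 21) → 14 left.
Lab L/first (19): +3 → 11 left.
Lab Q/first (18): +10 → 1 left.
Lab L second at 17: only 1 left, fill 1.
Total = 26×4 + 21×5 + 19×3 + 18×10 + 17×1 = 463.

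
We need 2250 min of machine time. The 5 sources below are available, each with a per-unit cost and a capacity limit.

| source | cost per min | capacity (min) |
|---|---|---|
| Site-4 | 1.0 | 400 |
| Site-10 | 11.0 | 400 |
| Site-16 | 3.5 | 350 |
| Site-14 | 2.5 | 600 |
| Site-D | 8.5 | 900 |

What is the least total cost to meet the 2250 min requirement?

Use sources in increasing cost order.
Site-4 at 1.0: take all 400 min ; 1850 still needed.
Take 600 from Site-14 at 2.5 ; need 1250 more.
Take 350 from Site-16 at 3.5 ; need 900 more.
Take 900 from Site-D at 8.5 ; need 0 more.
Site-10: unused.
Cost = 400×1.0 + 600×2.5 + 350×3.5 + 900×8.5 = 10775.

10775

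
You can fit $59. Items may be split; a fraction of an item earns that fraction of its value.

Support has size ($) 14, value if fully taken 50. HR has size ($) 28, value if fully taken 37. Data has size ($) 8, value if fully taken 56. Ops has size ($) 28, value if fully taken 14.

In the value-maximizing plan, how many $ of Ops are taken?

9

Best value per unit of size first: Data 56/8≈7, Support 50/14≈3.57, HR 37/28≈1.32, Ops 14/28≈0.5.
Take all of Data (8 $, value 56) ; 51 $ left.
Support: take in full, 14 $ for value 50 ; 37 left.
HR: take in full, 28 $ for value 37 ; 9 left.
Fill the last 9 $ with part of Ops: 9/28 of it earns 4.5.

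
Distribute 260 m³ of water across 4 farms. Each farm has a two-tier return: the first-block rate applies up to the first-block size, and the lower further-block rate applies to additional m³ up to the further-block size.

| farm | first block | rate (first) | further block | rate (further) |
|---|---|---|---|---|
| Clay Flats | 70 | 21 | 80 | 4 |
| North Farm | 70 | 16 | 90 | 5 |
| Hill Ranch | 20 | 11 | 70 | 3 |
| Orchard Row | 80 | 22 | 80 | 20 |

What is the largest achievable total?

5310

Rank every tier by rate: Orchard Row/tier1 22 > Clay Flats/tier1 21 > Orchard Row/tier2 20 > North Farm/tier1 16 > Hill Ranch/tier1 11 > North Farm/tier2 5 > Clay Flats/tier2 4 > Hill Ranch/tier2 3.
Fill Orchard Row tier1 block (80 at 22) ; 180 left.
Clay Flats tier1 at 21: fill all 70 ; 110 left.
Orchard Row/tier2 (20): +80 ; 30 left.
North Farm tier1 at 16: only 30 left, fill 30.
Total = 22×80 + 21×70 + 20×80 + 16×30 = 5310.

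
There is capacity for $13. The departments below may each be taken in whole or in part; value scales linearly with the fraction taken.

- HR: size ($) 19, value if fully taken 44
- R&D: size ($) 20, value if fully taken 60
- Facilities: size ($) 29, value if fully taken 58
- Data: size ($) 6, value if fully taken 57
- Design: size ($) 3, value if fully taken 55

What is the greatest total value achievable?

124

Rank by value-to-size ratio: Design 55/3≈18.3, Data 57/6≈9.5, R&D 60/20≈3, HR 44/19≈2.32, Facilities 58/29≈2.
Take all of Design (3 $, value 55) ; 10 $ left.
Data: take in full, 6 $ for value 57 ; 4 left.
4 $ left: a 4/20 share of R&D gives 60×4/20 = 12.
Total value = 124.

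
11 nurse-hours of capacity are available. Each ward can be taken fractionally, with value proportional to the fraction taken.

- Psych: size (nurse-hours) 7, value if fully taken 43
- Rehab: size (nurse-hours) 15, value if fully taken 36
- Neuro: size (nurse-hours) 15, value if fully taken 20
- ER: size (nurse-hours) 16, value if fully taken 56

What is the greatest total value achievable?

Rank by value-to-size ratio: Psych 43/7≈6.14, ER 56/16≈3.5, Rehab 36/15≈2.4, Neuro 20/15≈1.33.
Psych: take in full, 7 nurse-hours for value 43 — 4 left.
Only 4 nurse-hours remain; take 4/16 of ER for value 56×4/16 = 14.
Total value = 57.

57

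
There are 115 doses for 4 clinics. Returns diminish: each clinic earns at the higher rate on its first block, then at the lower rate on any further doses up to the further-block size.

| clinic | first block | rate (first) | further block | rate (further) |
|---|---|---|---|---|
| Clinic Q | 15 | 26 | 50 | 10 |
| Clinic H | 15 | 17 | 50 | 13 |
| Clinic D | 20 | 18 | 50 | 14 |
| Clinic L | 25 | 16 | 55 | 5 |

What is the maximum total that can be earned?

Rank every tier by rate: Clinic Q/T1 26 > Clinic D/T1 18 > Clinic H/T1 17 > Clinic L/T1 16 > Clinic D/T2 14 > Clinic H/T2 13 > Clinic Q/T2 10 > Clinic L/T2 5.
Clinic Q T1 at 26: fill all 15 → 100 left.
Clinic D/T1 (18): +20 → 80 left.
Clinic H/T1 (17): +15 → 65 left.
Fill Clinic L T1 block (25 at 16) → 40 left.
Clinic D/T2: +40 of 50 at 14; pool empty.
Total = 26×15 + 18×20 + 17×15 + 16×25 + 14×40 = 1965.

1965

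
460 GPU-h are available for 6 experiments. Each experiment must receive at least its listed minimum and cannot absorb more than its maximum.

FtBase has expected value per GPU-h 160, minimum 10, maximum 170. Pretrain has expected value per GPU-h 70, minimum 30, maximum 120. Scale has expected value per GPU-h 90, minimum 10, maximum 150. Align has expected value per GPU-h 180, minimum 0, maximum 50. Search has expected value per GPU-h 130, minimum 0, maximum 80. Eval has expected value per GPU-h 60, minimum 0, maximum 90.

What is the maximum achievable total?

Meeting every minimum uses 10+30+10+0+0+0 = 50 GPU-h, leaving 410.
Order the experiments by expected value per GPU-h: Align 180 > FtBase 160 > Search 130 > Scale 90 > Pretrain 70 > Eval 60.
Give Align 50 more to hit its cap of 50 — 360 left.
FtBase takes 160 more to reach its cap of 170 — 200 left.
Search takes 80 more to reach its cap of 80 — 120 left.
Scale has room for 140 more but only 120 remain, so it gets 130.
Total = 160×170 + 70×30 + 90×130 + 180×50 + 130×80 = 60400.

60400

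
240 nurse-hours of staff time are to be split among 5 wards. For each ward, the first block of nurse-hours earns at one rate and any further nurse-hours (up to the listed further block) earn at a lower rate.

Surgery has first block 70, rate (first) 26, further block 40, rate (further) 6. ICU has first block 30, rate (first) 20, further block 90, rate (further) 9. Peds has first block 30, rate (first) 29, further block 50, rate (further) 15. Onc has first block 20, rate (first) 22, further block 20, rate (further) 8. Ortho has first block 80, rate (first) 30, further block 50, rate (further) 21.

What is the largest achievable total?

Treat each block as its own option and order by rate: Ortho/first 30 > Peds/first 29 > Surgery/first 26 > Onc/first 22 > Ortho/second 21 > ICU/first 20 > Peds/second 15 > ICU/second 9 > Onc/second 8 > Surgery/second 6.
Ortho/first (30): +80 ; 160 left.
Fill Peds first block (30 at 29) ; 130 left.
Fill Surgery first block (70 at 26) ; 60 left.
Fill Onc first block (20 at 22) ; 40 left.
40 remain; put them into Ortho second at 21.
Total = 30×80 + 29×30 + 26×70 + 22×20 + 21×40 = 6370.

6370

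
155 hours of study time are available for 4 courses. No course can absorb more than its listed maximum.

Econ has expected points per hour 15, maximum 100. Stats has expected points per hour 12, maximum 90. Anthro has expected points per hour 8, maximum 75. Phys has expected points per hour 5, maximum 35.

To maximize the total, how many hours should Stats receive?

55

Rank by expected points per hour: Econ 15 > Stats 12 > Anthro 8 > Phys 5.
Give Econ 100 to hit its cap of 100 → 55 left.
Stats has room for 90 but only 55 remain, so it gets 55.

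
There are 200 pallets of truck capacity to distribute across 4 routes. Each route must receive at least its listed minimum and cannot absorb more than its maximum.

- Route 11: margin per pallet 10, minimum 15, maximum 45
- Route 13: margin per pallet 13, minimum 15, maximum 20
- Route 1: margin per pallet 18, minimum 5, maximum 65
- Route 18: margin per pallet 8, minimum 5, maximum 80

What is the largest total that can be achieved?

Meeting every minimum uses 15+15+5+5 = 40 pallets, leaving 160.
Rank by margin per pallet: Route 1 18 > Route 13 13 > Route 11 10 > Route 18 8.
Route 1 takes 60 more to reach its cap of 65 → 100 left.
Route 13 takes 5 more to reach its cap of 20 → 95 left.
Give Route 11 30 more to hit its cap of 45 → 65 left.
Route 18: +65 (room for 75) → 70. Pool exhausted.
Total = 10×45 + 13×20 + 18×65 + 8×70 = 2440.

2440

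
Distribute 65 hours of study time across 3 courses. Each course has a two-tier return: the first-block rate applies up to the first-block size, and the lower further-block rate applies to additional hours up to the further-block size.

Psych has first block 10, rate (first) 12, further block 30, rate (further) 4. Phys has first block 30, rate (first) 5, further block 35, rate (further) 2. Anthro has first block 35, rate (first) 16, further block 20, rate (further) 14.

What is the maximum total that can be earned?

Order all 6 blocks by rate: Anthro/tier1 16 > Anthro/tier2 14 > Psych/tier1 12 > Phys/tier1 5 > Psych/tier2 4 > Phys/tier2 2.
Anthro/tier1 (16): +35 — 30 left.
Anthro tier2 at 14: fill all 20 — 10 left.
Psych tier1 at 12: fill all 10 — 0 left.
Total = 16×35 + 14×20 + 12×10 = 960.

960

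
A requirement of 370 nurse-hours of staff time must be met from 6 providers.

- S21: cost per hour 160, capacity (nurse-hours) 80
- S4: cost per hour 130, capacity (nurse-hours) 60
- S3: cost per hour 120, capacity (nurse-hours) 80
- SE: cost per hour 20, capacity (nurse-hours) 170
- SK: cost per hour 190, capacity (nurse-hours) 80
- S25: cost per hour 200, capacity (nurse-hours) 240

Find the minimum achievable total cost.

30400

Cheapest first:
Take 170 from SE at 20 — need 200 more.
S3 at 120: take all 80 nurse-hours — 120 still needed.
S4 (130): use full 60 — 60 nurse-hours to go.
S21 at 160: take 60 of its 80 — requirement met.
SK, S25: unused.
Cost = 170×20 + 80×120 + 60×130 + 60×160 = 30400.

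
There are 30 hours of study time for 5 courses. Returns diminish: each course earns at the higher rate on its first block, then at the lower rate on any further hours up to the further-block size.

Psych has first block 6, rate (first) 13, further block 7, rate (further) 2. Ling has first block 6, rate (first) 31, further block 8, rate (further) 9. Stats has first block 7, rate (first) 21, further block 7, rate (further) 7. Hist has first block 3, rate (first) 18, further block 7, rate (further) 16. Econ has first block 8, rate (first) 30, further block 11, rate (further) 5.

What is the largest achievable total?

723

Order all 10 blocks by rate: Ling/tier1 31 > Econ/tier1 30 > Stats/tier1 21 > Hist/tier1 18 > Hist/tier2 16 > Psych/tier1 13 > Ling/tier2 9 > Stats/tier2 7 > Econ/tier2 5 > Psych/tier2 2.
Fill Ling tier1 block (6 at 31) — 24 left.
Fill Econ tier1 block (8 at 30) — 16 left.
Fill Stats tier1 block (7 at 21) — 9 left.
Hist tier1 at 18: fill all 3 — 6 left.
6 remain; put them into Hist tier2 at 16.
Total = 31×6 + 30×8 + 21×7 + 18×3 + 16×6 = 723.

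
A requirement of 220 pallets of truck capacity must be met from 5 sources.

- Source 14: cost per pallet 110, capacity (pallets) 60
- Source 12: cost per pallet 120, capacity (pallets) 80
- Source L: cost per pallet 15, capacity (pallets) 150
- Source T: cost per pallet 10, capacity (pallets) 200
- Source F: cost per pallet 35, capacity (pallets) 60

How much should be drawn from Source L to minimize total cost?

Fill from the cheapest source first.
Take 200 from Source T at 10 → need 20 more.
Source L at 15: take 20 of its 150 → requirement met.
Source F, Source 14, Source 12: unused.

20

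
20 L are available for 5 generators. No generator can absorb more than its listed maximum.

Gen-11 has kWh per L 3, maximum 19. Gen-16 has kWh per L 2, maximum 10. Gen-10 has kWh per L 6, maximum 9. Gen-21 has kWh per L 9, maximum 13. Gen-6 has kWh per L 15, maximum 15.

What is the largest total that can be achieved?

270

Highest kWh per L first: Gen-6 15 > Gen-21 9 > Gen-10 6 > Gen-11 3 > Gen-16 2.
Gen-6: +15 to 15 (cap) ; 5 left.
Only 5 left; Gen-21 takes them to reach 5.
Total = 9×5 + 15×15 = 270.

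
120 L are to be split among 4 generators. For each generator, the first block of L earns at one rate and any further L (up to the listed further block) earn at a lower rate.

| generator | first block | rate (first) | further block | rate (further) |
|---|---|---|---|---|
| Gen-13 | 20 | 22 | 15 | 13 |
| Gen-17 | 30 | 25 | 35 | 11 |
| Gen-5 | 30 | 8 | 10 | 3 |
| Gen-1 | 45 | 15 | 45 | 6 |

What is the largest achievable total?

Order all 8 blocks by rate: Gen-17/tier1 25 > Gen-13/tier1 22 > Gen-1/tier1 15 > Gen-13/tier2 13 > Gen-17/tier2 11 > Gen-5/tier1 8 > Gen-1/tier2 6 > Gen-5/tier2 3.
Gen-17 tier1 at 25: fill all 30 → 90 left.
Gen-13/tier1 (22): +20 → 70 left.
Gen-1/tier1 (15): +45 → 25 left.
Gen-13 tier2 at 13: fill all 15 → 10 left.
Gen-17 tier2 at 11: only 10 left, fill 10.
Total = 25×30 + 22×20 + 15×45 + 13×15 + 11×10 = 2170.

2170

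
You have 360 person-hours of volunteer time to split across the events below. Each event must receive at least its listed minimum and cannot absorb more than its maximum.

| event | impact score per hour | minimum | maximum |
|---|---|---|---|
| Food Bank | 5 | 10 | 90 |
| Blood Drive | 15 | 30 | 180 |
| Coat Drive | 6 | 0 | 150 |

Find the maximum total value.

Meeting every minimum uses 10+30+0 = 40 person-hours, leaving 320.
Rank by impact score per hour: Blood Drive 15 > Coat Drive 6 > Food Bank 5.
Blood Drive takes 150 more to reach its cap of 180 → 170 left.
Give Coat Drive 150 more to hit its cap of 150 → 20 left.
Food Bank has room for 80 more but only 20 remain, so it gets 30.
Total = 5×30 + 15×180 + 6×150 = 3750.

3750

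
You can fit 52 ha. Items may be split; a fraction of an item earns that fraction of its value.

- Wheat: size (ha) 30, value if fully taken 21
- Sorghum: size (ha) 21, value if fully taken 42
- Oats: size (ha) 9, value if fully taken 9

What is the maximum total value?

66.4

Rank by value-to-size ratio: Sorghum 42/21≈2, Oats 9/9≈1, Wheat 21/30≈0.7.
All 21 ha of Sorghum fit (value 42) → 31 remain.
Oats: take in full, 9 ha for value 9 → 22 left.
Fill the last 22 ha with part of Wheat: 22/30 of it earns 15.4.
Total value = 66.4.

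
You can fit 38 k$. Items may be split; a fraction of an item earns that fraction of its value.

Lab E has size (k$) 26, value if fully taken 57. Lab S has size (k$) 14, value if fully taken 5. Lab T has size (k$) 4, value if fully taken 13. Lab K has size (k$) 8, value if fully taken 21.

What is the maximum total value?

91

Best value per unit of size first: Lab T 13/4≈3.25, Lab K 21/8≈2.62, Lab E 57/26≈2.19, Lab S 5/14≈0.357.
All 4 k$ of Lab T fit (value 13) → 34 remain.
All 8 k$ of Lab K fit (value 21) → 26 remain.
Lab E: take in full, 26 k$ for value 57 → 0 left.
Total value = 91.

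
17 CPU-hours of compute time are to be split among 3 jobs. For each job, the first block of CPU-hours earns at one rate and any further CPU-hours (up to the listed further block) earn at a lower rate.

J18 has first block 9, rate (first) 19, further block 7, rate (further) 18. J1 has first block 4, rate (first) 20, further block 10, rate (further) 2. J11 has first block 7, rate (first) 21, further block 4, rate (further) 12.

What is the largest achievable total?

341

Order all 6 blocks by rate: J11/tier1 21 > J1/tier1 20 > J18/tier1 19 > J18/tier2 18 > J11/tier2 12 > J1/tier2 2.
J11/tier1 (21): +7 — 10 left.
J1/tier1 (20): +4 — 6 left.
J18 tier1 at 19: only 6 left, fill 6.
Total = 21×7 + 20×4 + 19×6 = 341.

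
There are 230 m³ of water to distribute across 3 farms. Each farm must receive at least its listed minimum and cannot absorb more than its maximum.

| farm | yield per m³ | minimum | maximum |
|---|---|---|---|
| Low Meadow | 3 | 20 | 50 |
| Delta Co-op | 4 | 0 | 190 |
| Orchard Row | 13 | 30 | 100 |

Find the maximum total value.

Meeting every minimum uses 20+0+30 = 50 m³, leaving 180.
Highest yield per m³ first: Orchard Row 13 > Delta Co-op 4 > Low Meadow 3.
Orchard Row: +70 to 100 (cap) → 110 left.
Only 110 left; Delta Co-op takes them to reach 110.
Total = 3×20 + 4×110 + 13×100 = 1800.

1800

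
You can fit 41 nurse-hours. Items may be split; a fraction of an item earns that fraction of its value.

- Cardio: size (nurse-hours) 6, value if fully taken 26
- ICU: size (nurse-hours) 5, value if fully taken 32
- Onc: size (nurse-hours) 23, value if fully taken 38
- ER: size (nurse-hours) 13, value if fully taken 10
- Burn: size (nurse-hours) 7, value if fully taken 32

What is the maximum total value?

128

Best value per unit of size first: ICU 32/5≈6.4, Burn 32/7≈4.57, Cardio 26/6≈4.33, Onc 38/23≈1.65, ER 10/13≈0.769.
All 5 nurse-hours of ICU fit (value 32) → 36 remain.
All 7 nurse-hours of Burn fit (value 32) → 29 remain.
Take all of Cardio (6 nurse-hours, value 26) → 23 nurse-hours left.
Onc: take in full, 23 nurse-hours for value 38 → 0 left.
Total value = 128.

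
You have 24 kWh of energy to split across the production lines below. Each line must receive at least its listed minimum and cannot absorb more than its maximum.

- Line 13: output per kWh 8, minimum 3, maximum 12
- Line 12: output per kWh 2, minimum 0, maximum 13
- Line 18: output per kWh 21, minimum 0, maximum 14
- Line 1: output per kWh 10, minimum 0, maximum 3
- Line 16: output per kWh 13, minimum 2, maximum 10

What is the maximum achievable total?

409

Meeting every minimum uses 3+0+0+0+2 = 5 kWh, leaving 19.
Highest output per kWh first: Line 18 21 > Line 16 13 > Line 1 10 > Line 13 8 > Line 12 2.
Give Line 18 14 more to hit its cap of 14 — 5 left.
Only 5 left; Line 16 takes them to reach 7.
Total = 8×3 + 21×14 + 13×7 = 409.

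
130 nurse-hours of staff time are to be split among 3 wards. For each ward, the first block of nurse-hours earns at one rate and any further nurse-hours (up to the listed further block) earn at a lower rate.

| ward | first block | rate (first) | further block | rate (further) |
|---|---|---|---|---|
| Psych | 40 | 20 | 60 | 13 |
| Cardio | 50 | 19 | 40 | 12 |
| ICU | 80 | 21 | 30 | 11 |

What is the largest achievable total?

2670

Treat each block as its own option and order by rate: ICU/first 21 > Psych/first 20 > Cardio/first 19 > Psych/second 13 > Cardio/second 12 > ICU/second 11.
Fill ICU first block (80 at 21) — 50 left.
Fill Psych first block (40 at 20) — 10 left.
10 remain; put them into Cardio first at 19.
Total = 21×80 + 20×40 + 19×10 = 2670.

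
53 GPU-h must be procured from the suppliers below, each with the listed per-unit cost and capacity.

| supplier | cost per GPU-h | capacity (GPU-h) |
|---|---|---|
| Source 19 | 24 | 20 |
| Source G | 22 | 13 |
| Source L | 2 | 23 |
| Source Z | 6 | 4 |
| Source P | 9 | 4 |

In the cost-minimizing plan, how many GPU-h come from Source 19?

Fill from the cheapest supplier first.
Take 23 from Source L at 2 → need 30 more.
Source Z (6): use full 4 → 26 GPU-h to go.
Take 4 from Source P at 9 → need 22 more.
Source G at 22: take all 13 GPU-h → 9 still needed.
Source 19 at 24: take 9 of its 20 → requirement met.

9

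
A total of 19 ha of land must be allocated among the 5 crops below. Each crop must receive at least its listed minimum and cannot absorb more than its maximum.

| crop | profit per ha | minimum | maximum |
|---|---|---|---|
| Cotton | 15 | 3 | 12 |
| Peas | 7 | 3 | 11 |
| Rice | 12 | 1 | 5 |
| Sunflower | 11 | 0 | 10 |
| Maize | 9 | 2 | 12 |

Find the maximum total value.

243

Meeting every minimum uses 3+3+1+0+2 = 9 ha, leaving 10.
Highest profit per ha first: Cotton 15 > Rice 12 > Sunflower 11 > Maize 9 > Peas 7.
Cotton: +9 to 12 (cap) → 1 left.
Rice has room for 4 more but only 1 remain, so it gets 2.
Total = 15×12 + 7×3 + 12×2 + 9×2 = 243.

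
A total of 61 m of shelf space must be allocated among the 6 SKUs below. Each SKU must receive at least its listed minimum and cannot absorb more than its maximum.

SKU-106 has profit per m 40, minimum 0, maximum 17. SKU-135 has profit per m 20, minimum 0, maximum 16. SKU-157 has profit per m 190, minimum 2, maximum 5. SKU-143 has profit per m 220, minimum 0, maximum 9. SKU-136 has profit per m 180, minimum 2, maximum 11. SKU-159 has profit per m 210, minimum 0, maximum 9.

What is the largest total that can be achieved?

7680

Meeting every minimum uses 0+0+2+0+2+0 = 4 m, leaving 57.
Rank by profit per m: SKU-143 220 > SKU-159 210 > SKU-157 190 > SKU-136 180 > SKU-106 40 > SKU-135 20.
Give SKU-143 9 more to hit its cap of 9 — 48 left.
Give SKU-159 9 more to hit its cap of 9 — 39 left.
SKU-157 takes 3 more to reach its cap of 5 — 36 left.
SKU-136: +9 to 11 (cap) — 27 left.
Give SKU-106 17 more to hit its cap of 17 — 10 left.
SKU-135 has room for 16 more but only 10 remain, so it gets 10.
Total = 40×17 + 20×10 + 190×5 + 220×9 + 180×11 + 210×9 = 7680.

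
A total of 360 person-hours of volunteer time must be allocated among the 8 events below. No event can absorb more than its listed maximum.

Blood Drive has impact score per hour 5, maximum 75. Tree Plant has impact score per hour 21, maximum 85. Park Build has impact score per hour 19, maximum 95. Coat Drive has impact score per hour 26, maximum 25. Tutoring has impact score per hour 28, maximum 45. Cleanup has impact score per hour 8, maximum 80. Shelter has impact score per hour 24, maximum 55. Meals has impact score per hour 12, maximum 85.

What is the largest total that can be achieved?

Rank by impact score per hour: Tutoring 28 > Coat Drive 26 > Shelter 24 > Tree Plant 21 > Park Build 19 > Meals 12 > Cleanup 8 > Blood Drive 5.
Tutoring: +45 to 45 (cap) ; 315 left.
Coat Drive: +25 to 25 (cap) ; 290 left.
Shelter takes 55 to reach its cap of 55 ; 235 left.
Give Tree Plant 85 to hit its cap of 85 ; 150 left.
Park Build takes 95 to reach its cap of 95 ; 55 left.
Meals has room for 85 but only 55 remain, so it gets 55.
Total = 21×85 + 19×95 + 26×25 + 28×45 + 24×55 + 12×55 = 7480.

7480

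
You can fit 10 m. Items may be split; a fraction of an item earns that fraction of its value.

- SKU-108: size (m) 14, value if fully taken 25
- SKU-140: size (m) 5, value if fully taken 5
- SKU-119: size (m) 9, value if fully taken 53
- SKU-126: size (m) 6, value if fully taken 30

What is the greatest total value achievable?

Rank by value-to-size ratio: SKU-119 53/9≈5.89, SKU-126 30/6≈5, SKU-108 25/14≈1.79, SKU-140 5/5≈1.
SKU-119: take in full, 9 m for value 53 ; 1 left.
Only 1 m remain; take 1/6 of SKU-126 for value 30×1/6 = 5.
Total value = 58.

58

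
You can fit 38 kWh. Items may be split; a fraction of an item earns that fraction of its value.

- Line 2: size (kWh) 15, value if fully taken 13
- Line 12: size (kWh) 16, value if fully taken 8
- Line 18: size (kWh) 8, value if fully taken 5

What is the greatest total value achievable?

25.5

Best value per unit of size first: Line 2 13/15≈0.867, Line 18 5/8≈0.625, Line 12 8/16≈0.5.
All 15 kWh of Line 2 fit (value 13) — 23 remain.
Line 18: take in full, 8 kWh for value 5 — 15 left.
Only 15 kWh remain; take 15/16 of Line 12 for value 8×15/16 = 7.5.
Total value = 25.5.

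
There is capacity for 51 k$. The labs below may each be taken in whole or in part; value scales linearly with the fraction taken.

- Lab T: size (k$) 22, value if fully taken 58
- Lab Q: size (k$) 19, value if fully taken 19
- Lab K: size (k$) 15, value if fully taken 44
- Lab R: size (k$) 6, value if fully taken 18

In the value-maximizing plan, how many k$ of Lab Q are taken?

Best value per unit of size first: Lab R 18/6≈3, Lab K 44/15≈2.93, Lab T 58/22≈2.64, Lab Q 19/19≈1.
All 6 k$ of Lab R fit (value 18) — 45 remain.
All 15 k$ of Lab K fit (value 44) — 30 remain.
Lab T: take in full, 22 k$ for value 58 — 8 left.
Only 8 k$ remain; take 8/19 of Lab Q for value 19×8/19 = 8.

8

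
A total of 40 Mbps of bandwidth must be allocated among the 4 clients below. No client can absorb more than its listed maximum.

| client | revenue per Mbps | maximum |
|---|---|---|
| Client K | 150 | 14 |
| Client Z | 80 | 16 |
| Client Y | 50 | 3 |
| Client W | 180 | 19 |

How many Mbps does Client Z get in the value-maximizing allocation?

Order the clients by revenue per Mbps: Client W 180 > Client K 150 > Client Z 80 > Client Y 50.
Give Client W 19 to hit its cap of 19 → 21 left.
Client K takes 14 to reach its cap of 14 → 7 left.
Client Z: +7 (room for 16) → 7. Pool exhausted.

7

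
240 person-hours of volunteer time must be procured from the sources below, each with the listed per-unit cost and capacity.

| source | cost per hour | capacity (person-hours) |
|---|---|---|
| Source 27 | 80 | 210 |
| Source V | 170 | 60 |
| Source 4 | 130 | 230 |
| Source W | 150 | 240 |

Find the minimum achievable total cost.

20700

Cheapest first:
Take 210 from Source 27 at 80 ; need 30 more.
Source 4 at 130: take 30 of its 230 ; requirement met.
Source W, Source V: unused.
Cost = 210×80 + 30×130 = 20700.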